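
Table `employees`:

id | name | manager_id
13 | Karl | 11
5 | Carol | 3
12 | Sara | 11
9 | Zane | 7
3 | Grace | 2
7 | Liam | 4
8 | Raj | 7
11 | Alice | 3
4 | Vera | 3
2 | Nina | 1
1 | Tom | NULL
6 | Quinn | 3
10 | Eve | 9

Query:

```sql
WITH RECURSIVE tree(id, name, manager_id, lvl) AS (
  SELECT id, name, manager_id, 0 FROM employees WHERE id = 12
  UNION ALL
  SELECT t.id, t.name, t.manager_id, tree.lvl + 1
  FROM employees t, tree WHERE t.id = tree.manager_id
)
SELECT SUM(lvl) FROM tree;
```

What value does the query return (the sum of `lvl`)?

10

Base: id=12 (Sara), manager_id=11, lvl 0.
Iteration 1: join on id=11 -> Alice (id 11, manager_id=3, lvl 1).
Iteration 2: join on id=3 -> Grace (id 3, manager_id=2, lvl 2).
Iteration 3: join on id=2 -> Nina (id 2, manager_id=1, lvl 3).
Iteration 4: join on id=1 -> Tom (id 1, manager_id=NULL, lvl 4).
Iteration 5: manager_id is NULL; no match; recursion stops.
SUM(lvl) = 0 + 1 + 2 + 3 + 4 = 10.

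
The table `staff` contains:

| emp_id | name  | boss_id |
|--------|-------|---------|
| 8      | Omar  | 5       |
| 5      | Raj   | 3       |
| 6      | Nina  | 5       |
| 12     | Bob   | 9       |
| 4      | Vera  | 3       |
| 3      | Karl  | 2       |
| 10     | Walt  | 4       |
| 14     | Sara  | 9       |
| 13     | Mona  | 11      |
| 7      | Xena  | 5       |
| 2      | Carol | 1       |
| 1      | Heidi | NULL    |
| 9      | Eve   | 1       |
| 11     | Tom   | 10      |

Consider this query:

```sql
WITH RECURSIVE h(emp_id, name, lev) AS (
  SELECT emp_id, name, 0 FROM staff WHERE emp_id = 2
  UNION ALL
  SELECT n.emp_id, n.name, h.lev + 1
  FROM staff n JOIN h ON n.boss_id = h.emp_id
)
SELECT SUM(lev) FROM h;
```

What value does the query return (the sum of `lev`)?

26

Base: emp_id=2 (Carol) at lev 0.
Iteration 1: rows with boss_id in {2} -> Karl (id 3, lev 1).
Iteration 2: rows with boss_id in {3} -> Vera (id 4, lev 2), Raj (id 5, lev 2).
Iteration 3: rows with boss_id in {4,5} -> Nina (id 6, lev 3), Xena (id 7, lev 3), Omar (id 8, lev 3), Walt (id 10, lev 3).
Iteration 4: rows with boss_id in {6,7,8,10} -> Tom (id 11, lev 4).
Iteration 5: rows with boss_id in {11} -> Mona (id 13, lev 5).
Iteration 6: no rows with boss_id in {13}; recursion stops.
SUM(lev) = 0 + 1 + 2 + 2 + 3 + 3 + 3 + 3 + 4 + 5 = 26.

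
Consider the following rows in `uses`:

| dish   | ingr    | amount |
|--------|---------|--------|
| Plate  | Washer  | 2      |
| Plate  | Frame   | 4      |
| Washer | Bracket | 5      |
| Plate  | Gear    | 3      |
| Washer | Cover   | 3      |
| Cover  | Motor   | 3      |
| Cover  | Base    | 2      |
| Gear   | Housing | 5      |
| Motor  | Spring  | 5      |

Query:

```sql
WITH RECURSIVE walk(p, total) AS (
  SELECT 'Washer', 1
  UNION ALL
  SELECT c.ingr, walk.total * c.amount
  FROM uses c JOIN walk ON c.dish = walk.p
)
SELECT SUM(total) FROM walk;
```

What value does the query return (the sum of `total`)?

69

Base: (Washer, total=1).
Iteration 1: components of {Washer} -> Bracket = 1*5 = 5, Cover = 1*3 = 3.
Iteration 2: components of {Bracket,Cover} -> Base = 3*2 = 6, Motor = 3*3 = 9.
Iteration 3: components of {Base,Motor} -> Spring = 9*5 = 45.
Iteration 4: no further components; recursion stops.
SUM(total) = 1 + 5 + 3 + 9 + 6 + 45 = 69.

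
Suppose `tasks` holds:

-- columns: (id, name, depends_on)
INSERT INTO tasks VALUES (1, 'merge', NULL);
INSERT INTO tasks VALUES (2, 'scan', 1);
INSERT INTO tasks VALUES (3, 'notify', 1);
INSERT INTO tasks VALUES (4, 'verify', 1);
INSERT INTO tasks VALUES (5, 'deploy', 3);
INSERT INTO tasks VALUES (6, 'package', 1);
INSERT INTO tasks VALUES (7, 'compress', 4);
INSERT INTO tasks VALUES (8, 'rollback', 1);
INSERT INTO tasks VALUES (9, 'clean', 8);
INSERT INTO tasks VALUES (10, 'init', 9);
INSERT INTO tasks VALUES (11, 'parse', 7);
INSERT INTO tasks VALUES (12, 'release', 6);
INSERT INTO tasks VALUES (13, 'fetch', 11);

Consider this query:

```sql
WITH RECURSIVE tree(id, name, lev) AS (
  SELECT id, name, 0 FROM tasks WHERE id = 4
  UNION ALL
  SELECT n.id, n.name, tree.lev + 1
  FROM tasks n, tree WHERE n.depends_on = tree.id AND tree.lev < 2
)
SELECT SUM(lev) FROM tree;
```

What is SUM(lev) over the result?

3

Base: id=4 (verify) at lev 0.
Iteration 1: rows with depends_on in {4} -> compress (id 7, lev 1).
Iteration 2: rows with depends_on in {7} -> parse (id 11, lev 2).
Iteration 3: lev < 2 fails for all current rows; recursion stops.
SUM(lev) = 0 + 1 + 2 = 3.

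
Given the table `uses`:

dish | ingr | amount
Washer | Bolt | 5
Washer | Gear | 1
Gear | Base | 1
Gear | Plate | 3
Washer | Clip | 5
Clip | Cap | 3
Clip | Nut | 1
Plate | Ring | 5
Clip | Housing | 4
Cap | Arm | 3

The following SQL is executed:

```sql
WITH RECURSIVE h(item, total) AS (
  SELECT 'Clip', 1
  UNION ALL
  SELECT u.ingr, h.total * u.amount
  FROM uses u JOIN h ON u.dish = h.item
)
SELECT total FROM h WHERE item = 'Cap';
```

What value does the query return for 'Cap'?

Base: (Clip, total=1).
Iteration 1: components of {Clip} -> Cap = 1*3 = 3, Housing = 1*4 = 4, Nut = 1*1 = 1.
Iteration 2: components of {Cap,Housing,Nut} -> Arm = 3*3 = 9.
Iteration 3: no further components; recursion stops.

3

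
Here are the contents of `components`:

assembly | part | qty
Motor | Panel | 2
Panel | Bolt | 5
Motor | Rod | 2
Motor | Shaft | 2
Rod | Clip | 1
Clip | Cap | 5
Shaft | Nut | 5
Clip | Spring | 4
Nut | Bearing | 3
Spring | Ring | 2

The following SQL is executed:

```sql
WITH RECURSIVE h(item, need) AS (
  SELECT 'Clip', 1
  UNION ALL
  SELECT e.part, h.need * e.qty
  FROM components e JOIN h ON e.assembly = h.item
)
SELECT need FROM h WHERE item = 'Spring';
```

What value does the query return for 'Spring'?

4

Base: (Clip, need=1).
Iteration 1: components of {Clip} -> Cap = 1*5 = 5, Spring = 1*4 = 4.
Iteration 2: components of {Cap,Spring} -> Ring = 4*2 = 8.
Iteration 3: no further components; recursion stops.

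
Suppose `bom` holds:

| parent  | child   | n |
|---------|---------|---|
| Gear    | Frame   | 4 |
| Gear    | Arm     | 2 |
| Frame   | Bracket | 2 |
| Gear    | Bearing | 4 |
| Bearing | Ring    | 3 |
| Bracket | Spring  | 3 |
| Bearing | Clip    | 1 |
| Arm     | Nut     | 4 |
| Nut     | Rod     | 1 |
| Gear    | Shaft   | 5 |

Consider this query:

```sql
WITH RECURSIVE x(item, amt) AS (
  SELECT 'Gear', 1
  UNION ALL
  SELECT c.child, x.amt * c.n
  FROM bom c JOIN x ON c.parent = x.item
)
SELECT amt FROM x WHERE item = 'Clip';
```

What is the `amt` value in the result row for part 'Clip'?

4

Base: (Gear, amt=1).
Iteration 1: components of {Gear} -> Arm = 1*2 = 2, Bearing = 1*4 = 4, Frame = 1*4 = 4, Shaft = 1*5 = 5.
Iteration 2: components of {Arm,Bearing,Frame,Shaft} -> Bracket = 4*2 = 8, Clip = 4*1 = 4, Nut = 2*4 = 8, Ring = 4*3 = 12.
Iteration 3: components of {Bracket,Clip,Nut,Ring} -> Rod = 8*1 = 8, Spring = 8*3 = 24.
Iteration 4: no further components; recursion stops.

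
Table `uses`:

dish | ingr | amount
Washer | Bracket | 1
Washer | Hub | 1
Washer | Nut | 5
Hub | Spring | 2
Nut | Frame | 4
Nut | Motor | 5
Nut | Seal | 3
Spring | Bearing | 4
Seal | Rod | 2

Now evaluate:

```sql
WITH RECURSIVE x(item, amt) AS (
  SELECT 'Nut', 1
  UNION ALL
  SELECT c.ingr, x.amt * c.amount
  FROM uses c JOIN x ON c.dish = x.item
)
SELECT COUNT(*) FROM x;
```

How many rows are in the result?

5

Base: (Nut, amt=1).
Iteration 1: components of {Nut} -> Frame = 1*4 = 4, Motor = 1*5 = 5, Seal = 1*3 = 3.
Iteration 2: components of {Frame,Motor,Seal} -> Rod = 3*2 = 6.
Iteration 3: no further components; recursion stops.
Total rows emitted: 5.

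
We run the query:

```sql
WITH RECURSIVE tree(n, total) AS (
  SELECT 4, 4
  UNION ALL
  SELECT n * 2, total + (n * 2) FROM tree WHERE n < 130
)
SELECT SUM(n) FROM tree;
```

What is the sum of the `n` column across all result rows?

Base: n=4, total=4.
Iteration 1: 4 < 130 holds -> n = 4 * 2 = 8, total = 4 + 8 = 12.
Iteration 2: 8 < 130 holds -> n = 8 * 2 = 16, total = 12 + 16 = 28.
Iteration 3: 16 < 130 holds -> n = 16 * 2 = 32, total = 28 + 32 = 60.
Iteration 4: 32 < 130 holds -> n = 32 * 2 = 64, total = 60 + 64 = 124.
Iteration 5: 64 < 130 holds -> n = 64 * 2 = 128, total = 124 + 128 = 252.
Iteration 6: 128 < 130 holds -> n = 128 * 2 = 256, total = 252 + 256 = 508.
Iteration 7: 256 < 130 fails; recursion stops.
SUM(n) = 4 + 8 + 16 + 32 + 64 + 128 + 256 = 508.

508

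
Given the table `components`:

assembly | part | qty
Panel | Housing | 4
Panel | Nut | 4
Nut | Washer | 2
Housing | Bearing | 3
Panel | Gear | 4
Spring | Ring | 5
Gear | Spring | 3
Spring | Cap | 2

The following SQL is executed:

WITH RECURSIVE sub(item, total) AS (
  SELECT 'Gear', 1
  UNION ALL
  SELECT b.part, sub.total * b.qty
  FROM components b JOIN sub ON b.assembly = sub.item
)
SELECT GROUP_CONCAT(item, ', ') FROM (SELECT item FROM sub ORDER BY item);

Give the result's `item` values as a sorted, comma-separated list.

Base: (Gear, total=1).
Iteration 1: components of {Gear} -> Spring = 1*3 = 3.
Iteration 2: components of {Spring} -> Cap = 3*2 = 6, Ring = 3*5 = 15.
Iteration 3: no further components; recursion stops.

Cap, Gear, Ring, Spring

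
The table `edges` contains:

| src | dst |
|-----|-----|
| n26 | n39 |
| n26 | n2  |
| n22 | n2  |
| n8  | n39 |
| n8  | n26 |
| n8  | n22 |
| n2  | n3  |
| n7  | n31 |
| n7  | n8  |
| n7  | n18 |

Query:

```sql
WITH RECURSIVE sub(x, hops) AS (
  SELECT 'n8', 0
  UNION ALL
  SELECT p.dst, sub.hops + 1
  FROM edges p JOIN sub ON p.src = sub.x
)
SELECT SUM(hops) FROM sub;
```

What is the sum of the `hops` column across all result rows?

Base: (n8, hops=0).
Iteration 1: edges from {n8} -> (n22, hops=1), (n26, hops=1), (n39, hops=1).
Iteration 2: edges from {n22,n26,n39} -> (n2, hops=2) x2, (n39, hops=2). [UNION ALL keeps all 3 new rows, including repeats]
Iteration 3: edges from {n2,n39} -> (n3, hops=3) x2. [UNION ALL keeps all 2 new rows, including repeats]
Iteration 4: no outgoing edges from {n3}; recursion stops.
SUM(hops) = 0 + 1 + 1 + 1 + 2 + 2 + 2 + 3 + 3 = 15.

15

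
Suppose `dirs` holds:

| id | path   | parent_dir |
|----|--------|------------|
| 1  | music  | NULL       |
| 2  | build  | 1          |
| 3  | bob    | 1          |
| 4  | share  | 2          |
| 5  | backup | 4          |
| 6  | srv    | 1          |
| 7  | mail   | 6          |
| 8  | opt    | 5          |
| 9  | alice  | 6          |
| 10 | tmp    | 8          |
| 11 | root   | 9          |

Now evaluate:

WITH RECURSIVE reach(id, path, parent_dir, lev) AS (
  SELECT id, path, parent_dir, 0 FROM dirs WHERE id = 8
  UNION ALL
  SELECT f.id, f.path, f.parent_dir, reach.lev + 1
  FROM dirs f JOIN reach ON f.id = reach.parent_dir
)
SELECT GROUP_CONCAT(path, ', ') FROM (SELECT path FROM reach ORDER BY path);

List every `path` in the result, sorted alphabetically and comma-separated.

Base: id=8 (opt), parent_dir=5, lev 0.
Iteration 1: join on id=5 -> backup (id 5, parent_dir=4, lev 1).
Iteration 2: join on id=4 -> share (id 4, parent_dir=2, lev 2).
Iteration 3: join on id=2 -> build (id 2, parent_dir=1, lev 3).
Iteration 4: join on id=1 -> music (id 1, parent_dir=NULL, lev 4).
Iteration 5: parent_dir is NULL; no match; recursion stops.

backup, build, music, opt, share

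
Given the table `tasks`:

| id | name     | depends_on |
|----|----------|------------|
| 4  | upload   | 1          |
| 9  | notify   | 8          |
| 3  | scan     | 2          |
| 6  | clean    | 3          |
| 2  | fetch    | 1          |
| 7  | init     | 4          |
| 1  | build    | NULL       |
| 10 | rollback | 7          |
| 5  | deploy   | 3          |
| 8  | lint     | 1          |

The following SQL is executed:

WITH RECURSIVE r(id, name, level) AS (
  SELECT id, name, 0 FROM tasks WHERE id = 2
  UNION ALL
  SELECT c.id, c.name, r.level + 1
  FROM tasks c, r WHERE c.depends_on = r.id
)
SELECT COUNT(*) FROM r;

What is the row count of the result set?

4

Base: id=2 (fetch) at level 0.
Iteration 1: rows with depends_on in {2} -> scan (id 3, level 1).
Iteration 2: rows with depends_on in {3} -> deploy (id 5, level 2), clean (id 6, level 2).
Iteration 3: no rows with depends_on in {5,6}; recursion stops.
Total rows emitted: 4.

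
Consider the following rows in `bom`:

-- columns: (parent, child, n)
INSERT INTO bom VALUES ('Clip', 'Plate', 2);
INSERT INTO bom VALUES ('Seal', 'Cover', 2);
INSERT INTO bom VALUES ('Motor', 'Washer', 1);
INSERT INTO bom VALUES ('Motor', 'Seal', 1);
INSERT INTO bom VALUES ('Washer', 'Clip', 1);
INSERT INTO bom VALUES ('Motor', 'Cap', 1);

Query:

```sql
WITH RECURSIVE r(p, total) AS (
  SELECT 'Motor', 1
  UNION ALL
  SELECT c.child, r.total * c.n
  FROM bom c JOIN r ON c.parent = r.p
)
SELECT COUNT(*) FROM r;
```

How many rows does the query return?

Base: (Motor, total=1).
Iteration 1: components of {Motor} -> Cap = 1*1 = 1, Seal = 1*1 = 1, Washer = 1*1 = 1.
Iteration 2: components of {Cap,Seal,Washer} -> Clip = 1*1 = 1, Cover = 1*2 = 2.
Iteration 3: components of {Clip,Cover} -> Plate = 1*2 = 2.
Iteration 4: no further components; recursion stops.
Total rows emitted: 7.

7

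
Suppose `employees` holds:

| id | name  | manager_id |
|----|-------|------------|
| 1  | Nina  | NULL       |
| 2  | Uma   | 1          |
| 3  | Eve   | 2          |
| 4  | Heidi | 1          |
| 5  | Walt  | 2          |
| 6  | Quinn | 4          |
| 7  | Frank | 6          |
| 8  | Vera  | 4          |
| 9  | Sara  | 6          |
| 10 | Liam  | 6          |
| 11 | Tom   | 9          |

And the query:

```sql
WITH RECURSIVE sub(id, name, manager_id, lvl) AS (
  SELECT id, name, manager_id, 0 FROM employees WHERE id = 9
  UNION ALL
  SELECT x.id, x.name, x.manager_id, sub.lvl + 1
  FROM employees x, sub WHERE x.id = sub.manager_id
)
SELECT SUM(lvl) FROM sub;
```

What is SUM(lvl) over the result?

6

Base: id=9 (Sara), manager_id=6, lvl 0.
Iteration 1: join on id=6 -> Quinn (id 6, manager_id=4, lvl 1).
Iteration 2: join on id=4 -> Heidi (id 4, manager_id=1, lvl 2).
Iteration 3: join on id=1 -> Nina (id 1, manager_id=NULL, lvl 3).
Iteration 4: manager_id is NULL; no match; recursion stops.
SUM(lvl) = 0 + 1 + 2 + 3 = 6.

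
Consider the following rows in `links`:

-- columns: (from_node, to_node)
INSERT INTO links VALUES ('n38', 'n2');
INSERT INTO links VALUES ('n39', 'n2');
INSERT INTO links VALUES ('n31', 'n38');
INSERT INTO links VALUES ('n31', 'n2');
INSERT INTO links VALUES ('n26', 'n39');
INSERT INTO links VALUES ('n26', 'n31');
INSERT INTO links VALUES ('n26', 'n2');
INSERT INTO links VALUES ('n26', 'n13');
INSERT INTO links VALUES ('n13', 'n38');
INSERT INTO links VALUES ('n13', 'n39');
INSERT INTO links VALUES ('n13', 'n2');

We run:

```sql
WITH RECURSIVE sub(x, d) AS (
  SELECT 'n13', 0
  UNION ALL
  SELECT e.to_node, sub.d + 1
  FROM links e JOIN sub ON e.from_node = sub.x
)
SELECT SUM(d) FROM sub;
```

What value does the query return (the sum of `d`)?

Base: (n13, d=0).
Iteration 1: edges from {n13} -> (n2, d=1), (n38, d=1), (n39, d=1).
Iteration 2: edges from {n2,n38,n39} -> (n2, d=2) x2. [UNION ALL keeps all 2 new rows, including repeats]
Iteration 3: no outgoing edges from {n2}; recursion stops.
SUM(d) = 0 + 1 + 1 + 1 + 2 + 2 = 7.

7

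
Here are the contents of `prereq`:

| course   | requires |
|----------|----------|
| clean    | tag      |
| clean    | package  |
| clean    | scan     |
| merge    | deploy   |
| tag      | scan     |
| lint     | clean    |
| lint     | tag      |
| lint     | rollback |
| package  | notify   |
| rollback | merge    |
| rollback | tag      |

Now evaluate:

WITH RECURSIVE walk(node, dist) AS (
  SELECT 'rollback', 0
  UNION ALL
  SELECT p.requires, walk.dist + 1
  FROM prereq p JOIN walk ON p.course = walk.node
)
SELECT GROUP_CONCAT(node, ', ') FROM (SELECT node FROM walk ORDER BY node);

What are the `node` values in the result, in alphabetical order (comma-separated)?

deploy, merge, rollback, scan, tag

Base: (rollback, dist=0).
Iteration 1: edges from {rollback} -> (merge, dist=1), (tag, dist=1).
Iteration 2: edges from {merge,tag} -> (deploy, dist=2), (scan, dist=2).
Iteration 3: no outgoing edges from {deploy,scan}; recursion stops.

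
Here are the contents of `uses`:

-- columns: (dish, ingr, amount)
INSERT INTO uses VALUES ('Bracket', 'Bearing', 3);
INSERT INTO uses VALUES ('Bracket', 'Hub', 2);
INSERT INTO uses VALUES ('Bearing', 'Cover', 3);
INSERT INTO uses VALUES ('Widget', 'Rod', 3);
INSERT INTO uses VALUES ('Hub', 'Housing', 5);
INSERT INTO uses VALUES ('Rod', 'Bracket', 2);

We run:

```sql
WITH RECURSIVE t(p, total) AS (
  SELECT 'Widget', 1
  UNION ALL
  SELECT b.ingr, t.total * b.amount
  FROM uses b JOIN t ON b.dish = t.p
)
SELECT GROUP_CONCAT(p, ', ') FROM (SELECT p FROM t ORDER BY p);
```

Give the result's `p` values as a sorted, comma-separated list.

Base: (Widget, total=1).
Iteration 1: components of {Widget} -> Rod = 1*3 = 3.
Iteration 2: components of {Rod} -> Bracket = 3*2 = 6.
Iteration 3: components of {Bracket} -> Bearing = 6*3 = 18, Hub = 6*2 = 12.
Iteration 4: components of {Bearing,Hub} -> Cover = 18*3 = 54, Housing = 12*5 = 60.
Iteration 5: no further components; recursion stops.

Bearing, Bracket, Cover, Housing, Hub, Rod, Widget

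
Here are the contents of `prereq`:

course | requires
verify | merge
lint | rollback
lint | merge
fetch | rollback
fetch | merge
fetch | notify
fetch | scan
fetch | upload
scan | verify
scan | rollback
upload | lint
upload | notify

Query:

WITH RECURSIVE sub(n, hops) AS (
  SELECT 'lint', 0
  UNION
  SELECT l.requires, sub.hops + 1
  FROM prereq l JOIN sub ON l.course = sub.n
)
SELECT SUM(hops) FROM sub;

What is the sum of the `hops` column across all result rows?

2

Base: (lint, hops=0).
Iteration 1: edges from {lint} -> (merge, hops=1), (rollback, hops=1).
Iteration 2: no outgoing edges from {merge,rollback}; recursion stops.
SUM(hops) = 0 + 1 + 1 = 2.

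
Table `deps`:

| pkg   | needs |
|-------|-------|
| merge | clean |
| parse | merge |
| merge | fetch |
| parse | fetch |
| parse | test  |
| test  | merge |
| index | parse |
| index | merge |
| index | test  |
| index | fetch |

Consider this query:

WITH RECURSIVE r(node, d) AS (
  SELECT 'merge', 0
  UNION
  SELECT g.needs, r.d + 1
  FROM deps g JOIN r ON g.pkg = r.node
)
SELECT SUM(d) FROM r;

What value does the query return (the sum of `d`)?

Base: (merge, d=0).
Iteration 1: edges from {merge} -> (clean, d=1), (fetch, d=1).
Iteration 2: no outgoing edges from {clean,fetch}; recursion stops.
SUM(d) = 0 + 1 + 1 = 2.

2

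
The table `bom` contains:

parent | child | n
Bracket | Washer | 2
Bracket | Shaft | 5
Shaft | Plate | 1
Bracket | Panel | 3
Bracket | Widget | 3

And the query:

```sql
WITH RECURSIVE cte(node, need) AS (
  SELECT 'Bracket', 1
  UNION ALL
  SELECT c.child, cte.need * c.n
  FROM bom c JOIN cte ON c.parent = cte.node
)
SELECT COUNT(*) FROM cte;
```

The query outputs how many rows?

Base: (Bracket, need=1).
Iteration 1: components of {Bracket} -> Panel = 1*3 = 3, Shaft = 1*5 = 5, Washer = 1*2 = 2, Widget = 1*3 = 3.
Iteration 2: components of {Panel,Shaft,Washer,Widget} -> Plate = 5*1 = 5.
Iteration 3: no further components; recursion stops.
Total rows emitted: 6.

6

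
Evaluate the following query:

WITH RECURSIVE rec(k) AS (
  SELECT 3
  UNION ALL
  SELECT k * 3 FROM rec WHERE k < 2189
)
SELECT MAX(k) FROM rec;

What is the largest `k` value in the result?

6561

Base: k=3.
Iteration 1: 3 < 2189 holds -> k = 3 * 3 = 9.
Iteration 2: 9 < 2189 holds -> k = 9 * 3 = 27.
Iteration 3: 27 < 2189 holds -> k = 27 * 3 = 81.
Iteration 4: 81 < 2189 holds -> k = 81 * 3 = 243.
Iteration 5: 243 < 2189 holds -> k = 243 * 3 = 729.
Iteration 6: 729 < 2189 holds -> k = 729 * 3 = 2187.
Iteration 7: 2187 < 2189 holds -> k = 2187 * 3 = 6561.
Iteration 8: 6561 < 2189 fails; recursion stops.
k values: 3, 9, 27, 81, 243, 729, 2187, 6561; the maximum is 6561.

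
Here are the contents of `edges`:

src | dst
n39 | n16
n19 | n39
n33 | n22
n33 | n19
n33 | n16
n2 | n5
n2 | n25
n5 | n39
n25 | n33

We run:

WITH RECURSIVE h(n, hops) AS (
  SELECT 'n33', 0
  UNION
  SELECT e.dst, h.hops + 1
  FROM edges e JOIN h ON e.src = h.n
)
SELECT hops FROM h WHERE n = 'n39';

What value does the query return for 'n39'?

Base: (n33, hops=0).
Iteration 1: edges from {n33} -> (n16, hops=1), (n19, hops=1), (n22, hops=1).
Iteration 2: edges from {n16,n19,n22} -> (n39, hops=2).
Iteration 3: edges from {n39} -> (n16, hops=3).
Iteration 4: no outgoing edges from {n16}; recursion stops.

2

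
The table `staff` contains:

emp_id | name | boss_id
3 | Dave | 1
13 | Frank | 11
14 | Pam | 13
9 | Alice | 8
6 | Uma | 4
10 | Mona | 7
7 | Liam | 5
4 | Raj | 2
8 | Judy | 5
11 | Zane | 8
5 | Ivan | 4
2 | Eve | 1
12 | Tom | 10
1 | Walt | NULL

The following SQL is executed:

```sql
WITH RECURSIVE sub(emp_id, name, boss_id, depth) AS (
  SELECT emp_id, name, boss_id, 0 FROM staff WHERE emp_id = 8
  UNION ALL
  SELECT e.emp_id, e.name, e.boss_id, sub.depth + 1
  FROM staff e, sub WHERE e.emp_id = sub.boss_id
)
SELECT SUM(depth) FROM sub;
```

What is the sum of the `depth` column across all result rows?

10

Base: emp_id=8 (Judy), boss_id=5, depth 0.
Iteration 1: join on emp_id=5 -> Ivan (id 5, boss_id=4, depth 1).
Iteration 2: join on emp_id=4 -> Raj (id 4, boss_id=2, depth 2).
Iteration 3: join on emp_id=2 -> Eve (id 2, boss_id=1, depth 3).
Iteration 4: join on emp_id=1 -> Walt (id 1, boss_id=NULL, depth 4).
Iteration 5: boss_id is NULL; no match; recursion stops.
SUM(depth) = 0 + 1 + 2 + 3 + 4 = 10.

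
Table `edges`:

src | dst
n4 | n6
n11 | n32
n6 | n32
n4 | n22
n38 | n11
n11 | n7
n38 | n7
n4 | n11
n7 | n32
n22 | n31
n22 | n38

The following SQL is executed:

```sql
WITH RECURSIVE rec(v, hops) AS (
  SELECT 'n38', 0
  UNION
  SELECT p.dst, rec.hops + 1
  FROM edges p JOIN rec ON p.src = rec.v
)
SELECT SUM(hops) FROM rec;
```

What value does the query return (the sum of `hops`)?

9

Base: (n38, hops=0).
Iteration 1: edges from {n38} -> (n11, hops=1), (n7, hops=1).
Iteration 2: edges from {n11,n7} -> (n32, hops=2), (n7, hops=2). [UNION drops 1 duplicate row(s)]
Iteration 3: edges from {n32,n7} -> (n32, hops=3).
Iteration 4: no outgoing edges from {n32}; recursion stops.
SUM(hops) = 0 + 1 + 1 + 2 + 2 + 3 = 9.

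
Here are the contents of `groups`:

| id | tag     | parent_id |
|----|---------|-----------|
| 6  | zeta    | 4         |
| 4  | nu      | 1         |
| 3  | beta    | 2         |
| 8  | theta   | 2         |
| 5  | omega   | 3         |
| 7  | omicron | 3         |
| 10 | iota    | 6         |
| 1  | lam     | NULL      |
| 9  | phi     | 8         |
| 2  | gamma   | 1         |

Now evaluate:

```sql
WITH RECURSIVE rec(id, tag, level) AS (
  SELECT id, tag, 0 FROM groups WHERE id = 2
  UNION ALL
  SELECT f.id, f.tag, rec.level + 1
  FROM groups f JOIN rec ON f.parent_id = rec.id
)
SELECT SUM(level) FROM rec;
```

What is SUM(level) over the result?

Base: id=2 (gamma) at level 0.
Iteration 1: rows with parent_id in {2} -> beta (id 3, level 1), theta (id 8, level 1).
Iteration 2: rows with parent_id in {3,8} -> omega (id 5, level 2), omicron (id 7, level 2), phi (id 9, level 2).
Iteration 3: no rows with parent_id in {5,7,9}; recursion stops.
SUM(level) = 0 + 1 + 1 + 2 + 2 + 2 = 8.

8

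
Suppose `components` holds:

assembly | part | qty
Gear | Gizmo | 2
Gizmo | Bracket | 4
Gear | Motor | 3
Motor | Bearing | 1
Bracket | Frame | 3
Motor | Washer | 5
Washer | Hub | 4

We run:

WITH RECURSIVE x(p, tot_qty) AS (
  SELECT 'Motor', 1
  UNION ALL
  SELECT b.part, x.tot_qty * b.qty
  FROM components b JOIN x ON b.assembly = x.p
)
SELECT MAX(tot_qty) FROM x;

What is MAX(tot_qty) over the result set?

Base: (Motor, tot_qty=1).
Iteration 1: components of {Motor} -> Bearing = 1*1 = 1, Washer = 1*5 = 5.
Iteration 2: components of {Bearing,Washer} -> Hub = 5*4 = 20.
Iteration 3: no further components; recursion stops.
tot_qty values: 1, 1, 5, 20; the maximum is 20.

20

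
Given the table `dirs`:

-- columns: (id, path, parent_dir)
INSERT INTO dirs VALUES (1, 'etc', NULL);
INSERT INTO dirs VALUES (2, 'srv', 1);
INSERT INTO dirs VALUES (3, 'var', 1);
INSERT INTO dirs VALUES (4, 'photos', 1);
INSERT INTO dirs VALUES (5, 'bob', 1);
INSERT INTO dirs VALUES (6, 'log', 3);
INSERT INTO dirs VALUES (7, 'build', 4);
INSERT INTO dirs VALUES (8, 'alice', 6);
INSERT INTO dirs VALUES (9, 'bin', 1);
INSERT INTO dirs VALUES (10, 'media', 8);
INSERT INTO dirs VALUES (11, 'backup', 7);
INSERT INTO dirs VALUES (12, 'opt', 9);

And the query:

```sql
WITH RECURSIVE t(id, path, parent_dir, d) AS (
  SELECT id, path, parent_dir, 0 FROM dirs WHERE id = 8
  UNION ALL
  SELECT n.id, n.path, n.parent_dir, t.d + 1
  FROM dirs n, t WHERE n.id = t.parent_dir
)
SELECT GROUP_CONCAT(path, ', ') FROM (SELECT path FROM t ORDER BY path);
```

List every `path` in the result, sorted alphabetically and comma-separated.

Base: id=8 (alice), parent_dir=6, d 0.
Iteration 1: join on id=6 -> log (id 6, parent_dir=3, d 1).
Iteration 2: join on id=3 -> var (id 3, parent_dir=1, d 2).
Iteration 3: join on id=1 -> etc (id 1, parent_dir=NULL, d 3).
Iteration 4: parent_dir is NULL; no match; recursion stops.

alice, etc, log, var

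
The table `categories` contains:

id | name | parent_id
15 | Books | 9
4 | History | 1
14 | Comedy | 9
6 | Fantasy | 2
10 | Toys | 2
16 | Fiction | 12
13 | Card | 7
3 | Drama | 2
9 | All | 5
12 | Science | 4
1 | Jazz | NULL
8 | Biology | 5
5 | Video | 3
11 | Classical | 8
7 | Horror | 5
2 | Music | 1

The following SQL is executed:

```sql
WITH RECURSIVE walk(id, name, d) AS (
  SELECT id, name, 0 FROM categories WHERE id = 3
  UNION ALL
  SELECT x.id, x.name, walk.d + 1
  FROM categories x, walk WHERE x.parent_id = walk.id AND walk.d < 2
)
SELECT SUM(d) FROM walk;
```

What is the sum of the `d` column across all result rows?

Base: id=3 (Drama) at d 0.
Iteration 1: rows with parent_id in {3} -> Video (id 5, d 1).
Iteration 2: rows with parent_id in {5} -> Horror (id 7, d 2), Biology (id 8, d 2), All (id 9, d 2).
Iteration 3: d < 2 fails for all current rows; recursion stops.
SUM(d) = 0 + 1 + 2 + 2 + 2 = 7.

7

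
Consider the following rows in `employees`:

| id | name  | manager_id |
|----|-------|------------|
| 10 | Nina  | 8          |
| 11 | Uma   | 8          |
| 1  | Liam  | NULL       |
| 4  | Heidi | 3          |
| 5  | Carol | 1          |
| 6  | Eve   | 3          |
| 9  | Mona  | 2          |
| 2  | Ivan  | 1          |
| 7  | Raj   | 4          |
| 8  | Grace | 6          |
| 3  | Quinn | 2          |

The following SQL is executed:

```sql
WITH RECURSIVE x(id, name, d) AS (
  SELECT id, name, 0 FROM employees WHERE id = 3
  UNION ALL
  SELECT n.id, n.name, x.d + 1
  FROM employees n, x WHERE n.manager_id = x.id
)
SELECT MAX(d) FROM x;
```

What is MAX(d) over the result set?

Base: id=3 (Quinn) at d 0.
Iteration 1: rows with manager_id in {3} -> Heidi (id 4, d 1), Eve (id 6, d 1).
Iteration 2: rows with manager_id in {4,6} -> Raj (id 7, d 2), Grace (id 8, d 2).
Iteration 3: rows with manager_id in {7,8} -> Nina (id 10, d 3), Uma (id 11, d 3).
Iteration 4: no rows with manager_id in {10,11}; recursion stops.
d values: 0, 1, 1, 2, 2, 3, 3; the maximum is 3.

3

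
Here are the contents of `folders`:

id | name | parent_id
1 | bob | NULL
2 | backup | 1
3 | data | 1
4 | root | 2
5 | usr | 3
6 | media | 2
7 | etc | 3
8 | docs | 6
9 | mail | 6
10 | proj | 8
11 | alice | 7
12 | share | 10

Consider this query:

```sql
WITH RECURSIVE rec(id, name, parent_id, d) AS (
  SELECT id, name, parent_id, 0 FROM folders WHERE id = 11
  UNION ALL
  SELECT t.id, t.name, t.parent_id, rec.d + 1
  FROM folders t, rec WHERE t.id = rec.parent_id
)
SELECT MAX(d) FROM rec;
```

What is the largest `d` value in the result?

Base: id=11 (alice), parent_id=7, d 0.
Iteration 1: join on id=7 -> etc (id 7, parent_id=3, d 1).
Iteration 2: join on id=3 -> data (id 3, parent_id=1, d 2).
Iteration 3: join on id=1 -> bob (id 1, parent_id=NULL, d 3).
Iteration 4: parent_id is NULL; no match; recursion stops.
d values: 0, 1, 2, 3; the maximum is 3.

3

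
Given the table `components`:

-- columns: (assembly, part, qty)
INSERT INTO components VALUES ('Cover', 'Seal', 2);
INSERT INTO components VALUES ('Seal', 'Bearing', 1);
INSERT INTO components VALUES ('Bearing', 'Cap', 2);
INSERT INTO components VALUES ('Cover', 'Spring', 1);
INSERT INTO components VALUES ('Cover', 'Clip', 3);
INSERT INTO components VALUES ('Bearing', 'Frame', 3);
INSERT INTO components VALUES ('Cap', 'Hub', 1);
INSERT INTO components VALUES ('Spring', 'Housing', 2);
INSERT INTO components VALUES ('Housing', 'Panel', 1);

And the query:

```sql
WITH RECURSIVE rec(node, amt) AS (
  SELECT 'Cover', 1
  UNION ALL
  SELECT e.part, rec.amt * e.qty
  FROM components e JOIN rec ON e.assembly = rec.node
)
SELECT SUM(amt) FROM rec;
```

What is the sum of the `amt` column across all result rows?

27

Base: (Cover, amt=1).
Iteration 1: components of {Cover} -> Clip = 1*3 = 3, Seal = 1*2 = 2, Spring = 1*1 = 1.
Iteration 2: components of {Clip,Seal,Spring} -> Bearing = 2*1 = 2, Housing = 1*2 = 2.
Iteration 3: components of {Bearing,Housing} -> Cap = 2*2 = 4, Frame = 2*3 = 6, Panel = 2*1 = 2.
Iteration 4: components of {Cap,Frame,Panel} -> Hub = 4*1 = 4.
Iteration 5: no further components; recursion stops.
SUM(amt) = 1 + 2 + 1 + 3 + 2 + 2 + 4 + 6 + 2 + 4 = 27.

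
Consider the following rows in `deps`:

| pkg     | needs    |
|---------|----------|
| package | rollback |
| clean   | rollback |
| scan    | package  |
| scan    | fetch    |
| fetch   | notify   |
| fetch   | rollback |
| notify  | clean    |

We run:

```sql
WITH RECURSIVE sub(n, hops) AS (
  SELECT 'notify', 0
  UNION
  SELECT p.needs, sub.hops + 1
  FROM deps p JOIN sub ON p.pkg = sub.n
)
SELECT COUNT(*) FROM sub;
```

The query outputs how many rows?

3

Base: (notify, hops=0).
Iteration 1: edges from {notify} -> (clean, hops=1).
Iteration 2: edges from {clean} -> (rollback, hops=2).
Iteration 3: no outgoing edges from {rollback}; recursion stops.
Total rows emitted: 3.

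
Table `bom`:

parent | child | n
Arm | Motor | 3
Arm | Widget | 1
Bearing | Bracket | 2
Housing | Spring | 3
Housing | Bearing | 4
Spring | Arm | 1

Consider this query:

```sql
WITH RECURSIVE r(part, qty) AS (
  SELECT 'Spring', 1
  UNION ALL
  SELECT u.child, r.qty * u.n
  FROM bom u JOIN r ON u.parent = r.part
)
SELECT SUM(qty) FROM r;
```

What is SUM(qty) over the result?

6

Base: (Spring, qty=1).
Iteration 1: components of {Spring} -> Arm = 1*1 = 1.
Iteration 2: components of {Arm} -> Motor = 1*3 = 3, Widget = 1*1 = 1.
Iteration 3: no further components; recursion stops.
SUM(qty) = 1 + 1 + 1 + 3 = 6.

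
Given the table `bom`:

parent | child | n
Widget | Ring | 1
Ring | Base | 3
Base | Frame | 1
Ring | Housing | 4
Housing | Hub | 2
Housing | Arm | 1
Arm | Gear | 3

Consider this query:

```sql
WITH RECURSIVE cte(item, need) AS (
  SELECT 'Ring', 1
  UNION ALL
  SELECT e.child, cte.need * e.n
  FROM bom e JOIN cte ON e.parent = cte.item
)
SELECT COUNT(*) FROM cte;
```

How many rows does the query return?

Base: (Ring, need=1).
Iteration 1: components of {Ring} -> Base = 1*3 = 3, Housing = 1*4 = 4.
Iteration 2: components of {Base,Housing} -> Arm = 4*1 = 4, Frame = 3*1 = 3, Hub = 4*2 = 8.
Iteration 3: components of {Arm,Frame,Hub} -> Gear = 4*3 = 12.
Iteration 4: no further components; recursion stops.
Total rows emitted: 7.

7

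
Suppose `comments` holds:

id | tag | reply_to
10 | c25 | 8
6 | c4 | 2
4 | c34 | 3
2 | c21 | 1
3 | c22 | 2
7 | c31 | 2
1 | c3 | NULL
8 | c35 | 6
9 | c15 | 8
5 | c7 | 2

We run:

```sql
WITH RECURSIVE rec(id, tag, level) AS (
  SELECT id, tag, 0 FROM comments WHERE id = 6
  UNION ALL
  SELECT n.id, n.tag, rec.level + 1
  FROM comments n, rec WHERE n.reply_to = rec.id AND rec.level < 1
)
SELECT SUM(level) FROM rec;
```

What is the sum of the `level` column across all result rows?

1

Base: id=6 (c4) at level 0.
Iteration 1: rows with reply_to in {6} -> c35 (id 8, level 1).
Iteration 2: level < 1 fails for all current rows; recursion stops.
SUM(level) = 0 + 1 = 1.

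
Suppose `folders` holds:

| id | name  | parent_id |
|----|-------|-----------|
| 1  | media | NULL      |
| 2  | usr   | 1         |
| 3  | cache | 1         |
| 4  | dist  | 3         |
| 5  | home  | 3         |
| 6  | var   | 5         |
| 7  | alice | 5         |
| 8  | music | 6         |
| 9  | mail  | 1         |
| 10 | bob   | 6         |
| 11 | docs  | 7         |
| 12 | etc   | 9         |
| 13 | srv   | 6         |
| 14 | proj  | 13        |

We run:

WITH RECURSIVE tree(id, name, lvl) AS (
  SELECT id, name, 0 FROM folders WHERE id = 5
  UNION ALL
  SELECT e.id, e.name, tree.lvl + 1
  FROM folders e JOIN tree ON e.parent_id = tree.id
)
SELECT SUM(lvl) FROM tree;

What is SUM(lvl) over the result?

13

Base: id=5 (home) at lvl 0.
Iteration 1: rows with parent_id in {5} -> var (id 6, lvl 1), alice (id 7, lvl 1).
Iteration 2: rows with parent_id in {6,7} -> music (id 8, lvl 2), bob (id 10, lvl 2), docs (id 11, lvl 2), srv (id 13, lvl 2).
Iteration 3: rows with parent_id in {8,10,11,13} -> proj (id 14, lvl 3).
Iteration 4: no rows with parent_id in {14}; recursion stops.
SUM(lvl) = 0 + 1 + 1 + 2 + 2 + 2 + 2 + 3 = 13.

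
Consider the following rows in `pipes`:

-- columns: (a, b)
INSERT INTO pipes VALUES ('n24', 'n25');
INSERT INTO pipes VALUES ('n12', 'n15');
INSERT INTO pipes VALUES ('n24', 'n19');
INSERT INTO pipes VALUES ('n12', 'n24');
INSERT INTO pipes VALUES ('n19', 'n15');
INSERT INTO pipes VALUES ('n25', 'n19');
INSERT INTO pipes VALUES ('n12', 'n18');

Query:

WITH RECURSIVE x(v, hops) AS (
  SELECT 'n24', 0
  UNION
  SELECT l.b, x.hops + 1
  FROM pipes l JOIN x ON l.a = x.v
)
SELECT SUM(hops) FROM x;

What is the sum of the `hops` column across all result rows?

Base: (n24, hops=0).
Iteration 1: edges from {n24} -> (n19, hops=1), (n25, hops=1).
Iteration 2: edges from {n19,n25} -> (n15, hops=2), (n19, hops=2).
Iteration 3: edges from {n15,n19} -> (n15, hops=3).
Iteration 4: no outgoing edges from {n15}; recursion stops.
SUM(hops) = 0 + 1 + 1 + 2 + 2 + 3 = 9.

9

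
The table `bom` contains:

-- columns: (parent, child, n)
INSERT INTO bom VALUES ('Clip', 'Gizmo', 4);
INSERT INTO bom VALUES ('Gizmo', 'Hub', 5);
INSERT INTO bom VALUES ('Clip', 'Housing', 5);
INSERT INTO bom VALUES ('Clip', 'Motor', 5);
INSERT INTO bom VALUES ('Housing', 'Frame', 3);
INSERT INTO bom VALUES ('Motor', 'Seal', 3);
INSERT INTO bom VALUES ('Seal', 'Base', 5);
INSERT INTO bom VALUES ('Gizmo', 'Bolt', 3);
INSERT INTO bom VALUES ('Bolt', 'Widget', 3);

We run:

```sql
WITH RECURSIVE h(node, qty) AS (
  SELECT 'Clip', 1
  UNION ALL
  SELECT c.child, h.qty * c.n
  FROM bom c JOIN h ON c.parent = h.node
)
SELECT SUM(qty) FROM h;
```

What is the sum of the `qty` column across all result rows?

188

Base: (Clip, qty=1).
Iteration 1: components of {Clip} -> Gizmo = 1*4 = 4, Housing = 1*5 = 5, Motor = 1*5 = 5.
Iteration 2: components of {Gizmo,Housing,Motor} -> Bolt = 4*3 = 12, Frame = 5*3 = 15, Hub = 4*5 = 20, Seal = 5*3 = 15.
Iteration 3: components of {Bolt,Frame,Hub,Seal} -> Base = 15*5 = 75, Widget = 12*3 = 36.
Iteration 4: no further components; recursion stops.
SUM(qty) = 1 + 4 + 5 + 5 + 20 + 12 + 15 + 15 + 36 + 75 = 188.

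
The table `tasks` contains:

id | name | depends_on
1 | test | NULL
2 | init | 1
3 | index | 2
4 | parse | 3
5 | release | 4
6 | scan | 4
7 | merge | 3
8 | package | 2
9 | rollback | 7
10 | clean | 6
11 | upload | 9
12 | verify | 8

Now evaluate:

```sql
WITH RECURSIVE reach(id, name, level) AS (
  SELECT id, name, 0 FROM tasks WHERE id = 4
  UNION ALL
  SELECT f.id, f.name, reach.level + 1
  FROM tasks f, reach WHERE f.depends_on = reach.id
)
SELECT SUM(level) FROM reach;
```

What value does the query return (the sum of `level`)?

Base: id=4 (parse) at level 0.
Iteration 1: rows with depends_on in {4} -> release (id 5, level 1), scan (id 6, level 1).
Iteration 2: rows with depends_on in {5,6} -> clean (id 10, level 2).
Iteration 3: no rows with depends_on in {10}; recursion stops.
SUM(level) = 0 + 1 + 1 + 2 = 4.

4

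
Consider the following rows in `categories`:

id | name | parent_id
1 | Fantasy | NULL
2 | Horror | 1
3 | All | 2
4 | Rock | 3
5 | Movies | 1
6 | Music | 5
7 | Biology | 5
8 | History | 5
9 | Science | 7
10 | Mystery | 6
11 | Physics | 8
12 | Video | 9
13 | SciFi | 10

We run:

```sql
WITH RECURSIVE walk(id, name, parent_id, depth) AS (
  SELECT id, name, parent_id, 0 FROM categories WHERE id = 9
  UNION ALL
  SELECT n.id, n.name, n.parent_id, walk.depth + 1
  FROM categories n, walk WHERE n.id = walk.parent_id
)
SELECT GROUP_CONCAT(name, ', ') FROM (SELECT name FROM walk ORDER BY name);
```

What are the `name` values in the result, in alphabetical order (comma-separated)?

Base: id=9 (Science), parent_id=7, depth 0.
Iteration 1: join on id=7 -> Biology (id 7, parent_id=5, depth 1).
Iteration 2: join on id=5 -> Movies (id 5, parent_id=1, depth 2).
Iteration 3: join on id=1 -> Fantasy (id 1, parent_id=NULL, depth 3).
Iteration 4: parent_id is NULL; no match; recursion stops.

Biology, Fantasy, Movies, Science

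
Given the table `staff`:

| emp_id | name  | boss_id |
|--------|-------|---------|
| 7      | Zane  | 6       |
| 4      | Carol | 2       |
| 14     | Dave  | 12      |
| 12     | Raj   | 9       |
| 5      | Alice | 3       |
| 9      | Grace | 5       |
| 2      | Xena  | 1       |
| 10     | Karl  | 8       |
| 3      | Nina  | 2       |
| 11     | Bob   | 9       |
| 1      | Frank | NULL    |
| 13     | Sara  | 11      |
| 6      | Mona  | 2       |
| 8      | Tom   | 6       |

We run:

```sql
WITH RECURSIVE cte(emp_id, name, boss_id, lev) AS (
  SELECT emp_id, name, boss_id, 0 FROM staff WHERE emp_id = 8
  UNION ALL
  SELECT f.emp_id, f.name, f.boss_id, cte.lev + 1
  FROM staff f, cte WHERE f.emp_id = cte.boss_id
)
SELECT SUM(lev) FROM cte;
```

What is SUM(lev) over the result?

6

Base: emp_id=8 (Tom), boss_id=6, lev 0.
Iteration 1: join on emp_id=6 -> Mona (id 6, boss_id=2, lev 1).
Iteration 2: join on emp_id=2 -> Xena (id 2, boss_id=1, lev 2).
Iteration 3: join on emp_id=1 -> Frank (id 1, boss_id=NULL, lev 3).
Iteration 4: boss_id is NULL; no match; recursion stops.
SUM(lev) = 0 + 1 + 2 + 3 = 6.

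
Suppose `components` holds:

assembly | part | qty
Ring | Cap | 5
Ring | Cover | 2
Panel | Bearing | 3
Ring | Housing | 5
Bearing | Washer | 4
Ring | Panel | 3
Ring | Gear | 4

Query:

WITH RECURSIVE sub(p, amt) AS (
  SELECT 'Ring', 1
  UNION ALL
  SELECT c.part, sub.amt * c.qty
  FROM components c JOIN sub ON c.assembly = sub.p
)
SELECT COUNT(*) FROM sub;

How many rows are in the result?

Base: (Ring, amt=1).
Iteration 1: components of {Ring} -> Cap = 1*5 = 5, Cover = 1*2 = 2, Gear = 1*4 = 4, Housing = 1*5 = 5, Panel = 1*3 = 3.
Iteration 2: components of {Cap,Cover,Gear,Housing,Panel} -> Bearing = 3*3 = 9.
Iteration 3: components of {Bearing} -> Washer = 9*4 = 36.
Iteration 4: no further components; recursion stops.
Total rows emitted: 8.

8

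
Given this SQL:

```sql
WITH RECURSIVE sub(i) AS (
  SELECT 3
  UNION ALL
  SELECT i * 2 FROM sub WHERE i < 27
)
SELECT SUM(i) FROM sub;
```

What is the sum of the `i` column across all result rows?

93

Base: i=3.
Iteration 1: 3 < 27 holds -> i = 3 * 2 = 6.
Iteration 2: 6 < 27 holds -> i = 6 * 2 = 12.
Iteration 3: 12 < 27 holds -> i = 12 * 2 = 24.
Iteration 4: 24 < 27 holds -> i = 24 * 2 = 48.
Iteration 5: 48 < 27 fails; recursion stops.
SUM(i) = 3 + 6 + 12 + 24 + 48 = 93.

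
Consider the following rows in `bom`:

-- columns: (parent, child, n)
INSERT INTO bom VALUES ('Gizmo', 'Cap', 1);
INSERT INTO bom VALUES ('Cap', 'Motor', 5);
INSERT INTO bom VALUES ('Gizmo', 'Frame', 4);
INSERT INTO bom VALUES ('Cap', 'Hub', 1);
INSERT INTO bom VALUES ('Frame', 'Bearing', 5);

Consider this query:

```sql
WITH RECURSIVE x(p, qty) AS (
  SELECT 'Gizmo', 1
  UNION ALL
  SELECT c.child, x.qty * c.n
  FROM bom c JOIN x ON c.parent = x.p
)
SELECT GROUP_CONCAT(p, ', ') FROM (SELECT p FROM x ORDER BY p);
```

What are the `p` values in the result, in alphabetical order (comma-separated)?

Base: (Gizmo, qty=1).
Iteration 1: components of {Gizmo} -> Cap = 1*1 = 1, Frame = 1*4 = 4.
Iteration 2: components of {Cap,Frame} -> Bearing = 4*5 = 20, Hub = 1*1 = 1, Motor = 1*5 = 5.
Iteration 3: no further components; recursion stops.

Bearing, Cap, Frame, Gizmo, Hub, Motor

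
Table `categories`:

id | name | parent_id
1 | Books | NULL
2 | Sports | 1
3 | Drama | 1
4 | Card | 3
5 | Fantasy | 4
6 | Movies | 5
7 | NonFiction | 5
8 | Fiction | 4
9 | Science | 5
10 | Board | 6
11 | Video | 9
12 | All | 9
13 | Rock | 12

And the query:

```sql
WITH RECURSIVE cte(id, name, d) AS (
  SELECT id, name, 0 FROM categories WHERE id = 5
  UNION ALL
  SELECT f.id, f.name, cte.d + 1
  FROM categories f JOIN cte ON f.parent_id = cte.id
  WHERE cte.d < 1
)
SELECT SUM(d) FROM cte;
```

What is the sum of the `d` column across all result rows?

Base: id=5 (Fantasy) at d 0.
Iteration 1: rows with parent_id in {5} -> Movies (id 6, d 1), NonFiction (id 7, d 1), Science (id 9, d 1).
Iteration 2: d < 1 fails for all current rows; recursion stops.
SUM(d) = 0 + 1 + 1 + 1 = 3.

3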